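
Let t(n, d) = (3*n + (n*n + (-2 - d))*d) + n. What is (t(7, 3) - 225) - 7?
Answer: -72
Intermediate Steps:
t(n, d) = 4*n + d*(-2 + n² - d) (t(n, d) = (3*n + (n² + (-2 - d))*d) + n = (3*n + (-2 + n² - d)*d) + n = (3*n + d*(-2 + n² - d)) + n = 4*n + d*(-2 + n² - d))
(t(7, 3) - 225) - 7 = ((-1*3² - 2*3 + 4*7 + 3*7²) - 225) - 7 = ((-1*9 - 6 + 28 + 3*49) - 225) - 7 = ((-9 - 6 + 28 + 147) - 225) - 7 = (160 - 225) - 7 = -65 - 7 = -72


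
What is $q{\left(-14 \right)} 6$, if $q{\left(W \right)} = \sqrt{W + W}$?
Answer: $12 i \sqrt{7} \approx 31.749 i$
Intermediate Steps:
$q{\left(W \right)} = \sqrt{2} \sqrt{W}$ ($q{\left(W \right)} = \sqrt{2 W} = \sqrt{2} \sqrt{W}$)
$q{\left(-14 \right)} 6 = \sqrt{2} \sqrt{-14} \cdot 6 = \sqrt{2} i \sqrt{14} \cdot 6 = 2 i \sqrt{7} \cdot 6 = 12 i \sqrt{7}$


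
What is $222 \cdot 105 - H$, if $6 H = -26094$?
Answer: $27659$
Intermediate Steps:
$H = -4349$ ($H = \frac{1}{6} \left(-26094\right) = -4349$)
$222 \cdot 105 - H = 222 \cdot 105 - -4349 = 23310 + 4349 = 27659$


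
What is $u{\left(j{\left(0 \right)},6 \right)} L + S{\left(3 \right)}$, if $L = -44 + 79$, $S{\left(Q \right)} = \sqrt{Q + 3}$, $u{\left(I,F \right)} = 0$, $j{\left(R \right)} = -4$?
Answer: $\sqrt{6} \approx 2.4495$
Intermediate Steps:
$S{\left(Q \right)} = \sqrt{3 + Q}$
$L = 35$
$u{\left(j{\left(0 \right)},6 \right)} L + S{\left(3 \right)} = 0 \cdot 35 + \sqrt{3 + 3} = 0 + \sqrt{6} = \sqrt{6}$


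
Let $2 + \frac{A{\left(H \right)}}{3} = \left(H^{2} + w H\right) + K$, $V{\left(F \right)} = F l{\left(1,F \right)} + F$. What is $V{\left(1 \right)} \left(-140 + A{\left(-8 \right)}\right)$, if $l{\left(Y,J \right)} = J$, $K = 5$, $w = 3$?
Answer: $-22$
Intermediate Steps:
$V{\left(F \right)} = F + F^{2}$ ($V{\left(F \right)} = F F + F = F^{2} + F = F + F^{2}$)
$A{\left(H \right)} = 9 + 3 H^{2} + 9 H$ ($A{\left(H \right)} = -6 + 3 \left(\left(H^{2} + 3 H\right) + 5\right) = -6 + 3 \left(5 + H^{2} + 3 H\right) = -6 + \left(15 + 3 H^{2} + 9 H\right) = 9 + 3 H^{2} + 9 H$)
$V{\left(1 \right)} \left(-140 + A{\left(-8 \right)}\right) = 1 \left(1 + 1\right) \left(-140 + \left(9 + 3 \left(-8\right)^{2} + 9 \left(-8\right)\right)\right) = 1 \cdot 2 \left(-140 + \left(9 + 3 \cdot 64 - 72\right)\right) = 2 \left(-140 + \left(9 + 192 - 72\right)\right) = 2 \left(-140 + 129\right) = 2 \left(-11\right) = -22$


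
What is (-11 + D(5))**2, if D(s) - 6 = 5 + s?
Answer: 25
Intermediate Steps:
D(s) = 11 + s (D(s) = 6 + (5 + s) = 11 + s)
(-11 + D(5))**2 = (-11 + (11 + 5))**2 = (-11 + 16)**2 = 5**2 = 25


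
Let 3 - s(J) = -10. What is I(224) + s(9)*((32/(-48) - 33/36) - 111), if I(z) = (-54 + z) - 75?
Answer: -16423/12 ≈ -1368.6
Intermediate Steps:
s(J) = 13 (s(J) = 3 - 1*(-10) = 3 + 10 = 13)
I(z) = -129 + z
I(224) + s(9)*((32/(-48) - 33/36) - 111) = (-129 + 224) + 13*((32/(-48) - 33/36) - 111) = 95 + 13*((32*(-1/48) - 33*1/36) - 111) = 95 + 13*((-2/3 - 11/12) - 111) = 95 + 13*(-19/12 - 111) = 95 + 13*(-1351/12) = 95 - 17563/12 = -16423/12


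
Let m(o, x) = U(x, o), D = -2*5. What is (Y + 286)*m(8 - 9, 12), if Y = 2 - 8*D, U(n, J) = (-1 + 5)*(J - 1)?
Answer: -2944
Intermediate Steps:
U(n, J) = -4 + 4*J (U(n, J) = 4*(-1 + J) = -4 + 4*J)
D = -10 (D = -1*10 = -10)
m(o, x) = -4 + 4*o
Y = 82 (Y = 2 - 8*(-10) = 2 + 80 = 82)
(Y + 286)*m(8 - 9, 12) = (82 + 286)*(-4 + 4*(8 - 9)) = 368*(-4 + 4*(-1)) = 368*(-4 - 4) = 368*(-8) = -2944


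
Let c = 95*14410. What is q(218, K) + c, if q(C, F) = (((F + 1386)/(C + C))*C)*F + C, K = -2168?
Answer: 2216856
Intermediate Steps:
q(C, F) = C + F*(693 + F/2) (q(C, F) = (((1386 + F)/((2*C)))*C)*F + C = (((1386 + F)*(1/(2*C)))*C)*F + C = (((1386 + F)/(2*C))*C)*F + C = (693 + F/2)*F + C = F*(693 + F/2) + C = C + F*(693 + F/2))
c = 1368950
q(218, K) + c = (218 + (1/2)*(-2168)**2 + 693*(-2168)) + 1368950 = (218 + (1/2)*4700224 - 1502424) + 1368950 = (218 + 2350112 - 1502424) + 1368950 = 847906 + 1368950 = 2216856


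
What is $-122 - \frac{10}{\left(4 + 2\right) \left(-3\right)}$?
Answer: $- \frac{1093}{9} \approx -121.44$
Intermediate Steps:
$-122 - \frac{10}{\left(4 + 2\right) \left(-3\right)} = -122 - \frac{10}{6 \left(-3\right)} = -122 - \frac{10}{-18} = -122 - - \frac{5}{9} = -122 + \frac{5}{9} = - \frac{1093}{9}$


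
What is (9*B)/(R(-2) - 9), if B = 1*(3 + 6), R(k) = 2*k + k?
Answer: -27/5 ≈ -5.4000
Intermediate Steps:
R(k) = 3*k
B = 9 (B = 1*9 = 9)
(9*B)/(R(-2) - 9) = (9*9)/(3*(-2) - 9) = 81/(-6 - 9) = 81/(-15) = 81*(-1/15) = -27/5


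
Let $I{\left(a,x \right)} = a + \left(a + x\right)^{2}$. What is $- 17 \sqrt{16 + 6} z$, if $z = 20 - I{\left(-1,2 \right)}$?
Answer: $- 340 \sqrt{22} \approx -1594.7$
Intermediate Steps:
$z = 20$ ($z = 20 - \left(-1 + \left(-1 + 2\right)^{2}\right) = 20 - \left(-1 + 1^{2}\right) = 20 - \left(-1 + 1\right) = 20 - 0 = 20 + 0 = 20$)
$- 17 \sqrt{16 + 6} z = - 17 \sqrt{16 + 6} \cdot 20 = - 17 \sqrt{22} \cdot 20 = - 340 \sqrt{22}$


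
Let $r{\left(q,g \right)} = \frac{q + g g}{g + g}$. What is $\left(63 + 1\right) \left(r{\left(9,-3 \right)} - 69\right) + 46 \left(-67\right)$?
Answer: $-7690$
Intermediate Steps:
$r{\left(q,g \right)} = \frac{q + g^{2}}{2 g}$
$\left(63 + 1\right) \left(r{\left(9,-3 \right)} - 69\right) + 46 \left(-67\right) = \left(63 + 1\right) \left(\frac{9 + \left(-3\right)^{2}}{2 \left(-3\right)} - 69\right) + 46 \left(-67\right) = 64 \left(\frac{1}{2} \left(- \frac{1}{3}\right) \left(9 + 9\right) - 69\right) - 3082 = 64 \left(\frac{1}{2} \left(- \frac{1}{3}\right) 18 - 69\right) - 3082 = 64 \left(-3 - 69\right) - 3082 = 64 \left(-72\right) - 3082 = -4608 - 3082 = -7690$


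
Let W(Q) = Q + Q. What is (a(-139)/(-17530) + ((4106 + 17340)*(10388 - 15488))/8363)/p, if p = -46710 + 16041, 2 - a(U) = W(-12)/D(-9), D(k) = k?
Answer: 2876005098637/6744269051865 ≈ 0.42644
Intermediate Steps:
W(Q) = 2*Q
a(U) = -⅔ (a(U) = 2 - 2*(-12)/(-9) = 2 - (-24)*(-1)/9 = 2 - 1*8/3 = 2 - 8/3 = -⅔)
p = -30669
(a(-139)/(-17530) + ((4106 + 17340)*(10388 - 15488))/8363)/p = (-⅔/(-17530) + ((4106 + 17340)*(10388 - 15488))/8363)/(-30669) = (-⅔*(-1/17530) + (21446*(-5100))*(1/8363))*(-1/30669) = (1/26295 - 109374600*1/8363)*(-1/30669) = (1/26295 - 109374600/8363)*(-1/30669) = -2876005098637/219905085*(-1/30669) = 2876005098637/6744269051865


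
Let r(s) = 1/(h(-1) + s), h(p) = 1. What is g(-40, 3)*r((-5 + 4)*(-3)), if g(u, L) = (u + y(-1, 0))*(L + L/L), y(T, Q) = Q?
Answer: -40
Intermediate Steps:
r(s) = 1/(1 + s)
g(u, L) = u*(1 + L) (g(u, L) = (u + 0)*(L + L/L) = u*(L + 1) = u*(1 + L))
g(-40, 3)*r((-5 + 4)*(-3)) = (-40*(1 + 3))/(1 + (-5 + 4)*(-3)) = (-40*4)/(1 - 1*(-3)) = -160/(1 + 3) = -160/4 = -160*¼ = -40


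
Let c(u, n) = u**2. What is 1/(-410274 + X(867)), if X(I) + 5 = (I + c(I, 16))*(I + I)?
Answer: 1/1304521825 ≈ 7.6656e-10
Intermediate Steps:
X(I) = -5 + 2*I*(I + I**2) (X(I) = -5 + (I + I**2)*(I + I) = -5 + (I + I**2)*(2*I) = -5 + 2*I*(I + I**2))
1/(-410274 + X(867)) = 1/(-410274 + (-5 + 2*867**2 + 2*867**3)) = 1/(-410274 + (-5 + 2*751689 + 2*651714363)) = 1/(-410274 + (-5 + 1503378 + 1303428726)) = 1/(-410274 + 1304932099) = 1/1304521825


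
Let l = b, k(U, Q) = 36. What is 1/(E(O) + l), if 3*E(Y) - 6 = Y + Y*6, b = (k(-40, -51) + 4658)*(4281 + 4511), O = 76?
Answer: 3/123809482 ≈ 2.4231e-8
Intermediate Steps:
b = 41269648 (b = (36 + 4658)*(4281 + 4511) = 4694*8792 = 41269648)
l = 41269648
E(Y) = 2 + 7*Y/3 (E(Y) = 2 + (Y + Y*6)/3 = 2 + (Y + 6*Y)/3 = 2 + (7*Y)/3 = 2 + 7*Y/3)
1/(E(O) + l) = 1/((2 + (7/3)*76) + 41269648) = 1/((2 + 532/3) + 41269648) = 1/(538/3 + 41269648) = 1/(123809482/3) = 3/123809482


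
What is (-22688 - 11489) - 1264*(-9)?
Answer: -22801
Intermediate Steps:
(-22688 - 11489) - 1264*(-9) = -34177 + 11376 = -22801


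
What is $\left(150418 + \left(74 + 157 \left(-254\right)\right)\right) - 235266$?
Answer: $-124652$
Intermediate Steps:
$\left(150418 + \left(74 + 157 \left(-254\right)\right)\right) - 235266 = \left(150418 + \left(74 - 39878\right)\right) - 235266 = \left(150418 - 39804\right) - 235266 = 110614 - 235266 = -124652$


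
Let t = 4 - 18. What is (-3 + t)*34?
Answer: -578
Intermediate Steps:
t = -14
(-3 + t)*34 = (-3 - 14)*34 = -17*34 = -578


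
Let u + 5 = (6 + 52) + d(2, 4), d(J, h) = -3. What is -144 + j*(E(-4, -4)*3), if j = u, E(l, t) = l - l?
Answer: -144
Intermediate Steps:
E(l, t) = 0
u = 50 (u = -5 + ((6 + 52) - 3) = -5 + (58 - 3) = -5 + 55 = 50)
j = 50
-144 + j*(E(-4, -4)*3) = -144 + 50*(0*3) = -144 + 50*0 = -144 + 0 = -144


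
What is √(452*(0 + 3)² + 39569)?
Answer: √43637 ≈ 208.89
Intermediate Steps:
√(452*(0 + 3)² + 39569) = √(452*3² + 39569) = √(452*9 + 39569) = √(4068 + 39569) = √43637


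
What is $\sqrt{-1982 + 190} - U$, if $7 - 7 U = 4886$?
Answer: $697 + 16 i \sqrt{7} \approx 697.0 + 42.332 i$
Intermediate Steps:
$U = -697$ ($U = 1 - 698 = -697$)
$\sqrt{-1982 + 190} - U = \sqrt{-1982 + 190} - -697 = \sqrt{-1792} + 697 = 16 i \sqrt{7} + 697 = 697 + 16 i \sqrt{7}$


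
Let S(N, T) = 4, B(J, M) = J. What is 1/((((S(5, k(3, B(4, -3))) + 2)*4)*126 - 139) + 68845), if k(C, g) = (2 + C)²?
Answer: 1/71730 ≈ 1.3941e-5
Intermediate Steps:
1/((((S(5, k(3, B(4, -3))) + 2)*4)*126 - 139) + 68845) = 1/((((4 + 2)*4)*126 - 139) + 68845) = 1/(((6*4)*126 - 139) + 68845) = 1/((24*126 - 139) + 68845) = 1/((3024 - 139) + 68845) = 1/(2885 + 68845) = 1/71730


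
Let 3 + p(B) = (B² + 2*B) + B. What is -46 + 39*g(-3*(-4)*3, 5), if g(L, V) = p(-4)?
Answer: -7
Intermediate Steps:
p(B) = -3 + B² + 3*B (p(B) = -3 + ((B² + 2*B) + B) = -3 + (B² + 3*B) = -3 + B² + 3*B)
g(L, V) = 1 (g(L, V) = -3 + (-4)² + 3*(-4) = -3 + 16 - 12 = 1)
-46 + 39*g(-3*(-4)*3, 5) = -46 + 39*1 = -46 + 39 = -7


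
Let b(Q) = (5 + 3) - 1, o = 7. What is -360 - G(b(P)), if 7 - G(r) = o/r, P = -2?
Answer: -366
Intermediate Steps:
b(Q) = 7 (b(Q) = 8 - 1 = 7)
G(r) = 7 - 7/r
-360 - G(b(P)) = -360 - (7 - 7/7) = -360 - (7 - 7*1/7) = -360 - (7 - 1) = -360 - 1*6 = -360 - 6 = -366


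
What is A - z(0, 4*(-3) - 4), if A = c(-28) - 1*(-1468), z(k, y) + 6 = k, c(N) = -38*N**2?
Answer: -28318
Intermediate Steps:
z(k, y) = -6 + k
A = -28324 (A = -38*(-28)**2 - 1*(-1468) = -38*784 + 1468 = -29792 + 1468 = -28324)
A - z(0, 4*(-3) - 4) = -28324 - (-6 + 0) = -28324 - 1*(-6) = -28324 + 6 = -28318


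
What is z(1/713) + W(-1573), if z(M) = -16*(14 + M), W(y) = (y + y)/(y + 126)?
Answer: -228883318/1031711 ≈ -221.85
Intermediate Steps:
W(y) = 2*y/(126 + y) (W(y) = (2*y)/(126 + y) = 2*y/(126 + y))
z(M) = -224 - 16*M
z(1/713) + W(-1573) = (-224 - 16/713) + 2*(-1573)/(126 - 1573) = (-224 - 16*1/713) + 2*(-1573)/(-1447) = (-224 - 16/713) + 2*(-1573)*(-1/1447) = -159728/713 + 3146/1447 = -228883318/1031711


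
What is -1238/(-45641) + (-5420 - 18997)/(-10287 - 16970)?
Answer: 1148160463/1244036737 ≈ 0.92293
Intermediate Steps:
-1238/(-45641) + (-5420 - 18997)/(-10287 - 16970) = -1238*(-1/45641) - 24417/(-27257) = 1238/45641 - 24417*(-1/27257) = 1238/45641 + 24417/27257 = 1148160463/1244036737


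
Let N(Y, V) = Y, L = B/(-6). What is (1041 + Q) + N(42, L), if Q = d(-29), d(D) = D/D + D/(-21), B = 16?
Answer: 22793/21 ≈ 1085.4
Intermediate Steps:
L = -8/3 (L = 16/(-6) = 16*(-⅙) = -8/3 ≈ -2.6667)
d(D) = 1 - D/21 (d(D) = 1 + D*(-1/21) = 1 - D/21)
Q = 50/21 (Q = 1 - 1/21*(-29) = 1 + 29/21 = 50/21 ≈ 2.3810)
(1041 + Q) + N(42, L) = (1041 + 50/21) + 42 = 21911/21 + 42 = 22793/21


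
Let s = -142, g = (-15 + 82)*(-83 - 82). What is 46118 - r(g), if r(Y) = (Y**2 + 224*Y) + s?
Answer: -119690445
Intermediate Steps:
g = -11055 (g = 67*(-165) = -11055)
r(Y) = -142 + Y**2 + 224*Y (r(Y) = (Y**2 + 224*Y) - 142 = -142 + Y**2 + 224*Y)
46118 - r(g) = 46118 - (-142 + (-11055)**2 + 224*(-11055)) = 46118 - (-142 + 122213025 - 2476320) = 46118 - 1*119736563 = 46118 - 119736563 = -119690445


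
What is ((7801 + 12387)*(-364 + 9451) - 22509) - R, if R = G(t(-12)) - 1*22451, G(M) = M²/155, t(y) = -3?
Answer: 28434486181/155 ≈ 1.8345e+8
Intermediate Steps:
G(M) = M²/155
R = -3479896/155 (R = (1/155)*(-3)² - 1*22451 = (1/155)*9 - 22451 = 9/155 - 22451 = -3479896/155 ≈ -22451.)
((7801 + 12387)*(-364 + 9451) - 22509) - R = ((7801 + 12387)*(-364 + 9451) - 22509) - 1*(-3479896/155) = (20188*9087 - 22509) + 3479896/155 = (183448356 - 22509) + 3479896/155 = 183425847 + 3479896/155 = 28434486181/155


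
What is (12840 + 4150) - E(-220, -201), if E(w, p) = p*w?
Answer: -27230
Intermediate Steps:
(12840 + 4150) - E(-220, -201) = (12840 + 4150) - (-201)*(-220) = 16990 - 1*44220 = 16990 - 44220 = -27230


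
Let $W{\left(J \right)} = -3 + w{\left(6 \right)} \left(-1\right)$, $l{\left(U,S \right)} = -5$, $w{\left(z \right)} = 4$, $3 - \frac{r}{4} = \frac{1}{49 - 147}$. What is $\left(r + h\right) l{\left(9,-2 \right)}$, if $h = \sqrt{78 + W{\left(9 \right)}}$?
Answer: $- \frac{2950}{49} - 5 \sqrt{71} \approx -102.33$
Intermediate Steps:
$r = \frac{590}{49}$ ($r = 12 - \frac{4}{49 - 147} = 12 - \frac{4}{-98} = 12 - - \frac{2}{49} = 12 + \frac{2}{49} = \frac{590}{49} \approx 12.041$)
$W{\left(J \right)} = -7$ ($W{\left(J \right)} = -3 + 4 \left(-1\right) = -3 - 4 = -7$)
$h = \sqrt{71}$ ($h = \sqrt{78 - 7} = \sqrt{71} \approx 8.4261$)
$\left(r + h\right) l{\left(9,-2 \right)} = \left(\frac{590}{49} + \sqrt{71}\right) \left(-5\right) = - \frac{2950}{49} - 5 \sqrt{71}$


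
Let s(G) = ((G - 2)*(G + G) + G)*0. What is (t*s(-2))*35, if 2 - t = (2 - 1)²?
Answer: 0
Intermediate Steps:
t = 1 (t = 2 - (2 - 1)² = 2 - 1*1² = 2 - 1*1 = 2 - 1 = 1)
s(G) = 0 (s(G) = ((-2 + G)*(2*G) + G)*0 = (2*G*(-2 + G) + G)*0 = (G + 2*G*(-2 + G))*0 = 0)
(t*s(-2))*35 = (1*0)*35 = 0*35 = 0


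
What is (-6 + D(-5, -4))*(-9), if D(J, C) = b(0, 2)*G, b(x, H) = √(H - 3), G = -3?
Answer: 54 + 27*I ≈ 54.0 + 27.0*I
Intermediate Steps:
b(x, H) = √(-3 + H)
D(J, C) = -3*I (D(J, C) = √(-3 + 2)*(-3) = √(-1)*(-3) = I*(-3) = -3*I)
(-6 + D(-5, -4))*(-9) = (-6 - 3*I)*(-9) = 54 + 27*I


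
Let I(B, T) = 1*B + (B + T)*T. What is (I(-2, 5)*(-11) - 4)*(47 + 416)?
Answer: -68061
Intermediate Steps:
I(B, T) = B + T*(B + T)
(I(-2, 5)*(-11) - 4)*(47 + 416) = ((-2 + 5² - 2*5)*(-11) - 4)*(47 + 416) = ((-2 + 25 - 10)*(-11) - 4)*463 = (13*(-11) - 4)*463 = (-143 - 4)*463 = -147*463 = -68061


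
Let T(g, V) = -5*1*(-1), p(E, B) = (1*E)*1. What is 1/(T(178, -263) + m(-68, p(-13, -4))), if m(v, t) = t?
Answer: -⅛ ≈ -0.12500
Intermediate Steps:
p(E, B) = E (p(E, B) = E*1 = E)
T(g, V) = 5 (T(g, V) = -5*(-1) = 5)
1/(T(178, -263) + m(-68, p(-13, -4))) = 1/(5 - 13) = 1/(-8) = -⅛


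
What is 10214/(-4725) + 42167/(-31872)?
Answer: -174926561/50198400 ≈ -3.4847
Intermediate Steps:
10214/(-4725) + 42167/(-31872) = 10214*(-1/4725) + 42167*(-1/31872) = -10214/4725 - 42167/31872 = -174926561/50198400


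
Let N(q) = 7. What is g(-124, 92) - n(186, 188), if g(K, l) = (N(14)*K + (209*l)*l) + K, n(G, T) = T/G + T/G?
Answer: 164422324/93 ≈ 1.7680e+6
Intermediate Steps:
n(G, T) = 2*T/G
g(K, l) = 8*K + 209*l² (g(K, l) = (7*K + (209*l)*l) + K = (7*K + 209*l²) + K = 8*K + 209*l²)
g(-124, 92) - n(186, 188) = (8*(-124) + 209*92²) - 2*188/186 = (-992 + 209*8464) - 2*188/186 = (-992 + 1768976) - 1*188/93 = 1767984 - 188/93 = 164422324/93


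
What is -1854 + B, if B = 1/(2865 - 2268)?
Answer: -1106837/597 ≈ -1854.0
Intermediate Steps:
B = 1/597 ≈ 0.0016750
-1854 + B = -1854 + 1/597 = -1106837/597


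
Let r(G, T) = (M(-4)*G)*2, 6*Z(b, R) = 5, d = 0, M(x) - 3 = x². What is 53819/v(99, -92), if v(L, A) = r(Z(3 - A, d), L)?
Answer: 161457/95 ≈ 1699.5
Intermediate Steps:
M(x) = 3 + x²
Z(b, R) = ⅚ (Z(b, R) = (⅙)*5 = ⅚)
r(G, T) = 38*G (r(G, T) = ((3 + (-4)²)*G)*2 = ((3 + 16)*G)*2 = (19*G)*2 = 38*G)
v(L, A) = 95/3 (v(L, A) = 38*(⅚) = 95/3)
53819/v(99, -92) = 53819/(95/3) = 53819*(3/95) = 161457/95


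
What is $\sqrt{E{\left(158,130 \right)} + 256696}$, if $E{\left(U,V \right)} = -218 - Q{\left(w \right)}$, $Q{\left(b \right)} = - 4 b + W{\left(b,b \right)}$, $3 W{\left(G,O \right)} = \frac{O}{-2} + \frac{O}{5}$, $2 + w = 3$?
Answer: $\frac{\sqrt{25648210}}{10} \approx 506.44$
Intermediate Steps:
$w = 1$ ($w = -2 + 3 = 1$)
$W{\left(G,O \right)} = - \frac{O}{10}$ ($W{\left(G,O \right)} = \frac{\frac{O}{-2} + \frac{O}{5}}{3} = \frac{O \left(- \frac{1}{2}\right) + O \frac{1}{5}}{3} = \frac{- \frac{O}{2} + \frac{O}{5}}{3} = \frac{\left(- \frac{3}{10}\right) O}{3} = - \frac{O}{10}$)
$Q{\left(b \right)} = - \frac{41 b}{10}$ ($Q{\left(b \right)} = - 4 b - \frac{b}{10} = - \frac{41 b}{10}$)
$E{\left(U,V \right)} = - \frac{2139}{10}$ ($E{\left(U,V \right)} = -218 - \left(- \frac{41}{10}\right) 1 = -218 - - \frac{41}{10} = -218 + \frac{41}{10} = - \frac{2139}{10}$)
$\sqrt{E{\left(158,130 \right)} + 256696} = \sqrt{- \frac{2139}{10} + 256696} = \sqrt{\frac{2564821}{10}} = \frac{\sqrt{25648210}}{10}$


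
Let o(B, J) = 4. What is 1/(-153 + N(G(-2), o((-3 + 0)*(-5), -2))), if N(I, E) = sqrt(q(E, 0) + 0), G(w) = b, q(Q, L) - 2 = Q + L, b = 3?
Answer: -51/7801 - sqrt(6)/23403 ≈ -0.0066423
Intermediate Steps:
q(Q, L) = 2 + L + Q (q(Q, L) = 2 + (Q + L) = 2 + (L + Q) = 2 + L + Q)
G(w) = 3
N(I, E) = sqrt(2 + E) (N(I, E) = sqrt((2 + 0 + E) + 0) = sqrt((2 + E) + 0) = sqrt(2 + E))
1/(-153 + N(G(-2), o((-3 + 0)*(-5), -2))) = 1/(-153 + sqrt(2 + 4)) = 1/(-153 + sqrt(6))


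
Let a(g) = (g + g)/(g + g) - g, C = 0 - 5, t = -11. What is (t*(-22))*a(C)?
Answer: 1452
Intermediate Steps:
C = -5
a(g) = 1 - g (a(g) = (2*g)/((2*g)) - g = (2*g)*(1/(2*g)) - g = 1 - g)
(t*(-22))*a(C) = (-11*(-22))*(1 - 1*(-5)) = 242*(1 + 5) = 242*6 = 1452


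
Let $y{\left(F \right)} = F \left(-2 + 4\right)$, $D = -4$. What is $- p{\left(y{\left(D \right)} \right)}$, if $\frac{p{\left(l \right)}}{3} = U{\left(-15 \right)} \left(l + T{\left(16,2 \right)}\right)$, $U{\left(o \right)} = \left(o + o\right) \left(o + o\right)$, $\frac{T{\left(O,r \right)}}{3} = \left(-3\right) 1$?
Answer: $45900$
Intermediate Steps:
$T{\left(O,r \right)} = -9$ ($T{\left(O,r \right)} = 3 \left(\left(-3\right) 1\right) = 3 \left(-3\right) = -9$)
$y{\left(F \right)} = 2 F$ ($y{\left(F \right)} = F 2 = 2 F$)
$U{\left(o \right)} = 4 o^{2}$ ($U{\left(o \right)} = 2 o 2 o = 4 o^{2}$)
$p{\left(l \right)} = -24300 + 2700 l$ ($p{\left(l \right)} = 3 \cdot 4 \left(-15\right)^{2} \left(l - 9\right) = 3 \cdot 4 \cdot 225 \left(-9 + l\right) = 3 \cdot 900 \left(-9 + l\right) = 3 \left(-8100 + 900 l\right) = -24300 + 2700 l$)
$- p{\left(y{\left(D \right)} \right)} = - (-24300 + 2700 \cdot 2 \left(-4\right)) = - (-24300 + 2700 \left(-8\right)) = - (-24300 - 21600) = \left(-1\right) \left(-45900\right) = 45900$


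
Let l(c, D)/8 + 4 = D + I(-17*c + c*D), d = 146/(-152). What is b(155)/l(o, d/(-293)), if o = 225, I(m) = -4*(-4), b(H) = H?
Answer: 862885/534578 ≈ 1.6141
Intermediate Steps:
I(m) = 16
d = -73/76 (d = 146*(-1/152) = -73/76 ≈ -0.96053)
l(c, D) = 96 + 8*D (l(c, D) = -32 + 8*(D + 16) = -32 + 8*(16 + D) = -32 + (128 + 8*D) = 96 + 8*D)
b(155)/l(o, d/(-293)) = 155/(96 + 8*(-73/76/(-293))) = 155/(96 + 8*(-73/76*(-1/293))) = 155/(96 + 8*(73/22268)) = 155/(96 + 146/5567) = 155/(534578/5567) = 155*(5567/534578) = 862885/534578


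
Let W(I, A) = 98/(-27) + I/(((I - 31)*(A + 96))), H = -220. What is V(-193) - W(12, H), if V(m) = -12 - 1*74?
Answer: -1310017/15903 ≈ -82.375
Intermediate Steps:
V(m) = -86 (V(m) = -12 - 74 = -86)
W(I, A) = -98/27 + I/((-31 + I)*(96 + A)) (W(I, A) = 98*(-1/27) + I/(((-31 + I)*(96 + A))) = -98/27 + I*(1/((-31 + I)*(96 + A))) = -98/27 + I/((-31 + I)*(96 + A)))
V(-193) - W(12, H) = -86 - (291648 - 9381*12 + 3038*(-220) - 98*(-220)*12)/(27*(-2976 - 31*(-220) + 96*12 - 220*12)) = -86 - (291648 - 112572 - 668360 + 258720)/(27*(-2976 + 6820 + 1152 - 2640)) = -86 - (-230564)/(27*2356) = -86 - 1*(-57641/15903) = -86 + 57641/15903 = -1310017/15903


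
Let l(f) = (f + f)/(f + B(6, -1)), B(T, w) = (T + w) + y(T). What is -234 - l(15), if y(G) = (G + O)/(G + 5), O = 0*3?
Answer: -26607/113 ≈ -235.46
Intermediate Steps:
O = 0
y(G) = G/(5 + G) (y(G) = (G + 0)/(G + 5) = G/(5 + G))
B(T, w) = T + w + T/(5 + T) (B(T, w) = (T + w) + T/(5 + T) = T + w + T/(5 + T))
l(f) = 2*f/(61/11 + f) (l(f) = (f + f)/(f + (6 + (5 + 6)*(6 - 1))/(5 + 6)) = (2*f)/(f + (6 + 11*5)/11) = (2*f)/(f + (6 + 55)/11) = (2*f)/(f + (1/11)*61) = (2*f)/(f + 61/11) = (2*f)/(61/11 + f) = 2*f/(61/11 + f))
-234 - l(15) = -234 - 22*15/(61 + 11*15) = -234 - 22*15/(61 + 165) = -234 - 22*15/226 = -234 - 1*165/113 = -234 - 165/113 = -26607/113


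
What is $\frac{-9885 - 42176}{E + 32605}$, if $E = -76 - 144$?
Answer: $- \frac{52061}{32385} \approx -1.6076$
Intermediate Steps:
$E = -220$ ($E = -76 - 144 = -220$)
$\frac{-9885 - 42176}{E + 32605} = \frac{-9885 - 42176}{-220 + 32605} = - \frac{52061}{32385}$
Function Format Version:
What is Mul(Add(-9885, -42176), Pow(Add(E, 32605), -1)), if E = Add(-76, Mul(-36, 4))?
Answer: Rational(-52061, 32385) ≈ -1.6076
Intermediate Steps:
E = -220 (E = Add(-76, -144) = -220)
Mul(Add(-9885, -42176), Pow(Add(E, 32605), -1)) = Mul(Add(-9885, -42176), Pow(Add(-220, 32605), -1)) = Mul(-52061, Pow(32385, -1)) = Mul(-52061, Rational(1, 32385)) = Rational(-52061, 32385)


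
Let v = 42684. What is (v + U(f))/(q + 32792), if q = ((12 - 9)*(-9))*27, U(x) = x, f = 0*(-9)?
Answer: 42684/32063 ≈ 1.3313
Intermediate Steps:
f = 0
q = -729 (q = (3*(-9))*27 = -27*27 = -729)
(v + U(f))/(q + 32792) = (42684 + 0)/(-729 + 32792) = 42684/32063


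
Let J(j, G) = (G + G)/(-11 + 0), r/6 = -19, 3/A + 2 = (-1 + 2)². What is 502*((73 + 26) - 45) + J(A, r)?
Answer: 298416/11 ≈ 27129.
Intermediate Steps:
A = -3 (A = 3/(-2 + (-1 + 2)²) = 3/(-2 + 1²) = 3/(-2 + 1) = 3/(-1) = 3*(-1) = -3)
r = -114 (r = 6*(-19) = -114)
J(j, G) = -2*G/11 (J(j, G) = (2*G)/(-11) = (2*G)*(-1/11) = -2*G/11)
502*((73 + 26) - 45) + J(A, r) = 502*((73 + 26) - 45) - 2/11*(-114) = 502*(99 - 45) + 228/11 = 502*54 + 228/11 = 27108 + 228/11 = 298416/11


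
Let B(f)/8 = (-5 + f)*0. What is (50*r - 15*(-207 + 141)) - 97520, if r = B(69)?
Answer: -96530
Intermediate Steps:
B(f) = 0 (B(f) = 8*((-5 + f)*0) = 8*0 = 0)
r = 0
(50*r - 15*(-207 + 141)) - 97520 = (50*0 - 15*(-207 + 141)) - 97520 = (0 - 15*(-66)) - 97520 = (0 + 990) - 97520 = 990 - 97520 = -96530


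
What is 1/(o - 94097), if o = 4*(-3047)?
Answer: -1/106285 ≈ -9.4087e-6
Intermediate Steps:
o = -12188
1/(o - 94097) = 1/(-12188 - 94097) = 1/(-106285) = -1/106285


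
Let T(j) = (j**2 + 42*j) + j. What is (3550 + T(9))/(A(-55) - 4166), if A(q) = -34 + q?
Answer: -4018/4255 ≈ -0.94430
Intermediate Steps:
T(j) = j**2 + 43*j
(3550 + T(9))/(A(-55) - 4166) = (3550 + 9*(43 + 9))/((-34 - 55) - 4166) = (3550 + 9*52)/(-89 - 4166) = (3550 + 468)/(-4255) = 4018*(-1/4255) = -4018/4255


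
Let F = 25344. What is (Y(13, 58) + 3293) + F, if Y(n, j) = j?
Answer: 28695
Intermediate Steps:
(Y(13, 58) + 3293) + F = (58 + 3293) + 25344 = 3351 + 25344 = 28695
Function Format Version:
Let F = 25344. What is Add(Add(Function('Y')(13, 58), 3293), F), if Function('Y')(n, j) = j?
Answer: 28695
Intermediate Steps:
Add(Add(Function('Y')(13, 58), 3293), F) = Add(Add(58, 3293), 25344) = Add(3351, 25344) = 28695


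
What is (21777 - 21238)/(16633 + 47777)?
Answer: 539/64410 ≈ 0.0083683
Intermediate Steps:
(21777 - 21238)/(16633 + 47777) = 539/64410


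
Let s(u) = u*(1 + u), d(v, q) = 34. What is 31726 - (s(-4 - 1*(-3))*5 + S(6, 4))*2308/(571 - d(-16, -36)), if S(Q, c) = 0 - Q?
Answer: 5683570/179 ≈ 31752.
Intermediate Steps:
S(Q, c) = -Q
31726 - (s(-4 - 1*(-3))*5 + S(6, 4))*2308/(571 - d(-16, -36)) = 31726 - (((-4 - 1*(-3))*(1 + (-4 - 1*(-3))))*5 - 1*6)*2308/(571 - 1*34) = 31726 - (((-4 + 3)*(1 + (-4 + 3)))*5 - 6)*2308/(571 - 34) = 31726 - (-(1 - 1)*5 - 6)*2308/537 = 31726 - (-1*0*5 - 6)*2308*(1/537) = 31726 - (0*5 - 6)*2308/537 = 31726 - (0 - 6)*2308/537 = 31726 - (-6)*2308/537 = 31726 - 1*(-4616/179) = 31726 + 4616/179 = 5683570/179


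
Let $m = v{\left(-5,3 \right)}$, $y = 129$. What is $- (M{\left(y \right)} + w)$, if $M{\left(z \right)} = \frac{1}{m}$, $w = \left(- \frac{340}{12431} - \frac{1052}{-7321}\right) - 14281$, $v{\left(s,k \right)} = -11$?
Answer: $\frac{14296410312300}{1001080861} \approx 14281.0$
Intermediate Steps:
$w = - \frac{1299665391359}{91007351}$ ($w = \left(\left(-340\right) \frac{1}{12431} - - \frac{1052}{7321}\right) - 14281 = \left(- \frac{340}{12431} + \frac{1052}{7321}\right) - 14281 = \frac{10588272}{91007351} - 14281 = - \frac{1299665391359}{91007351} \approx -14281.0$)
$m = -11$
$M{\left(z \right)} = - \frac{1}{11}$ ($M{\left(z \right)} = \frac{1}{-11} = - \frac{1}{11}$)
$- (M{\left(y \right)} + w) = - (- \frac{1}{11} - \frac{1299665391359}{91007351}) = \left(-1\right) \left(- \frac{14296410312300}{1001080861}\right) = \frac{14296410312300}{1001080861}$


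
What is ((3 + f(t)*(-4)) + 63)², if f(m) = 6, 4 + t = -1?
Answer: 1764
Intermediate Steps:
t = -5 (t = -4 - 1 = -5)
((3 + f(t)*(-4)) + 63)² = ((3 + 6*(-4)) + 63)² = ((3 - 24) + 63)² = (-21 + 63)² = 42² = 1764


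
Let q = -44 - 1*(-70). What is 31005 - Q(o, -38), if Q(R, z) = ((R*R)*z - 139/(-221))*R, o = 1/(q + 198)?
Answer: 38506853210727/1241956352 ≈ 31005.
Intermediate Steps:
q = 26 (q = -44 + 70 = 26)
o = 1/224 (o = 1/(26 + 198) = 1/224 ≈ 0.0044643)
Q(R, z) = R*(139/221 + z*R**2) (Q(R, z) = (R**2*z - 139*(-1/221))*R = (z*R**2 + 139/221)*R = (139/221 + z*R**2)*R = R*(139/221 + z*R**2))
31005 - Q(o, -38) = 31005 - (139/221 - 38*(1/224)**2)/224 = 31005 - (139/221 - 38*1/50176)/224 = 31005 - (139/221 - 19/25088)/224 = 31005 - 3483033/(224*5544448) = 31005 - 1*3483033/1241956352 = 31005 - 3483033/1241956352 = 38506853210727/1241956352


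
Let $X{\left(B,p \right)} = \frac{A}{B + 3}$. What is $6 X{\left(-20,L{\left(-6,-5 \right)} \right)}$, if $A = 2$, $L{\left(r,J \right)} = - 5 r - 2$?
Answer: $- \frac{12}{17} \approx -0.70588$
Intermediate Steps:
$L{\left(r,J \right)} = -2 - 5 r$
$X{\left(B,p \right)} = \frac{2}{3 + B}$ ($X{\left(B,p \right)} = \frac{2}{B + 3} = \frac{2}{3 + B}$)
$6 X{\left(-20,L{\left(-6,-5 \right)} \right)} = 6 \frac{2}{3 - 20} = 6 \frac{2}{-17} = 6 \cdot 2 \left(- \frac{1}{17}\right) = 6 \left(- \frac{2}{17}\right) = - \frac{12}{17}$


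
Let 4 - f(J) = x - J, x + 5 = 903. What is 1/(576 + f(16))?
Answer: -1/302 ≈ -0.0033113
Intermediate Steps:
x = 898 (x = -5 + 903 = 898)
f(J) = -894 + J (f(J) = 4 - (898 - J) = 4 + (-898 + J) = -894 + J)
1/(576 + f(16)) = 1/(576 + (-894 + 16)) = 1/(576 - 878) = 1/(-302) = -1/302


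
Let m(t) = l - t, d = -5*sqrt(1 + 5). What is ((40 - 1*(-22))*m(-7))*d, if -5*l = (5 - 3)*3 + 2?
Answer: -1674*sqrt(6) ≈ -4100.4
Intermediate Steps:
l = -8/5 (l = -((5 - 3)*3 + 2)/5 = -(2*3 + 2)/5 = -(6 + 2)/5 = -1/5*8 = -8/5 ≈ -1.6000)
d = -5*sqrt(6) ≈ -12.247
m(t) = -8/5 - t
((40 - 1*(-22))*m(-7))*d = ((40 - 1*(-22))*(-8/5 - 1*(-7)))*(-5*sqrt(6)) = ((40 + 22)*(-8/5 + 7))*(-5*sqrt(6)) = (62*(27/5))*(-5*sqrt(6)) = 1674*(-5*sqrt(6))/5 = -1674*sqrt(6)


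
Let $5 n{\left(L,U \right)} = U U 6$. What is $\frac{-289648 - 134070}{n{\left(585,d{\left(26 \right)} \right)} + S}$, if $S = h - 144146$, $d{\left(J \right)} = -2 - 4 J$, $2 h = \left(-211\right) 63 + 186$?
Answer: $\frac{4237180}{1372163} \approx 3.088$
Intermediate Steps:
$h = - \frac{13107}{2}$ ($h = \frac{\left(-211\right) 63 + 186}{2} = \frac{-13293 + 186}{2} = \frac{1}{2} \left(-13107\right) = - \frac{13107}{2} \approx -6553.5$)
$n{\left(L,U \right)} = \frac{6 U^{2}}{5}$ ($n{\left(L,U \right)} = \frac{U U 6}{5} = \frac{U^{2} \cdot 6}{5} = \frac{6 U^{2}}{5}$)
$S = - \frac{301399}{2}$ ($S = - \frac{13107}{2} - 144146 = - \frac{301399}{2} \approx -1.507 \cdot 10^{5}$)
$\frac{-289648 - 134070}{n{\left(585,d{\left(26 \right)} \right)} + S} = \frac{-289648 - 134070}{\frac{6 \left(-2 - 104\right)^{2}}{5} - \frac{301399}{2}} = - \frac{423718}{\frac{6 \left(-2 - 104\right)^{2}}{5} - \frac{301399}{2}} = - \frac{423718}{\frac{6 \left(-106\right)^{2}}{5} - \frac{301399}{2}} = - \frac{423718}{\frac{6}{5} \cdot 11236 - \frac{301399}{2}} = - \frac{423718}{\frac{67416}{5} - \frac{301399}{2}} = - \frac{423718}{- \frac{1372163}{10}} = \left(-423718\right) \left(- \frac{10}{1372163}\right) = \frac{4237180}{1372163}$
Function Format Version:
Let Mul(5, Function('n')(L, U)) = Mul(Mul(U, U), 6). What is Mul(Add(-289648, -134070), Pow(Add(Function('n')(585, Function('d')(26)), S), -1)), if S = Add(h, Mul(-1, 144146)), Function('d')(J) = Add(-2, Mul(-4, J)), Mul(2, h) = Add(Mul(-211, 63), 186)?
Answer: Rational(4237180, 1372163) ≈ 3.0880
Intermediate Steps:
h = Rational(-13107, 2) (h = Mul(Rational(1, 2), Add(Mul(-211, 63), 186)) = Mul(Rational(1, 2), Add(-13293, 186)) = Mul(Rational(1, 2), -13107) = Rational(-13107, 2) ≈ -6553.5)
Function('n')(L, U) = Mul(Rational(6, 5), Pow(U, 2)) (Function('n')(L, U) = Mul(Rational(1, 5), Mul(Mul(U, U), 6)) = Mul(Rational(1, 5), Mul(Pow(U, 2), 6)) = Mul(Rational(1, 5), Mul(6, Pow(U, 2))) = Mul(Rational(6, 5), Pow(U, 2)))
S = Rational(-301399, 2) (S = Add(Rational(-13107, 2), Mul(-1, 144146)) = Add(Rational(-13107, 2), -144146) = Rational(-301399, 2) ≈ -1.5070e+5)
Mul(Add(-289648, -134070), Pow(Add(Function('n')(585, Function('d')(26)), S), -1)) = Mul(Add(-289648, -134070), Pow(Add(Mul(Rational(6, 5), Pow(Add(-2, Mul(-4, 26)), 2)), Rational(-301399, 2)), -1)) = Mul(-423718, Pow(Add(Mul(Rational(6, 5), Pow(Add(-2, -104), 2)), Rational(-301399, 2)), -1)) = Mul(-423718, Pow(Add(Mul(Rational(6, 5), Pow(-106, 2)), Rational(-301399, 2)), -1)) = Mul(-423718, Pow(Add(Mul(Rational(6, 5), 11236), Rational(-301399, 2)), -1)) = Mul(-423718, Pow(Add(Rational(67416, 5), Rational(-301399, 2)), -1)) = Mul(-423718, Pow(Rational(-1372163, 10), -1)) = Mul(-423718, Rational(-10, 1372163)) = Rational(4237180, 1372163)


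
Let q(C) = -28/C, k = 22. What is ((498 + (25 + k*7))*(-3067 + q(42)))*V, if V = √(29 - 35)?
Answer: -6230431*I*√6/3 ≈ -5.0871e+6*I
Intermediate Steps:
V = I*√6 (V = √(-6) = I*√6 ≈ 2.4495*I)
((498 + (25 + k*7))*(-3067 + q(42)))*V = ((498 + (25 + 22*7))*(-3067 - 28/42))*(I*√6) = ((498 + (25 + 154))*(-3067 - 28*1/42))*(I*√6) = ((498 + 179)*(-3067 - ⅔))*(I*√6) = (677*(-9203/3))*(I*√6) = -6230431*I*√6/3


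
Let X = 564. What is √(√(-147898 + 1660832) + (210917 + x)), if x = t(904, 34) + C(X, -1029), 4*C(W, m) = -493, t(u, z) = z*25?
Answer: √(846575 + 4*√1512934)/2 ≈ 461.38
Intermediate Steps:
t(u, z) = 25*z
C(W, m) = -493/4 (C(W, m) = (¼)*(-493) = -493/4)
x = 2907/4 (x = 25*34 - 493/4 = 850 - 493/4 = 2907/4 ≈ 726.75)
√(√(-147898 + 1660832) + (210917 + x)) = √(√(-147898 + 1660832) + (210917 + 2907/4)) = √(√1512934 + 846575/4) = √(846575/4 + √1512934)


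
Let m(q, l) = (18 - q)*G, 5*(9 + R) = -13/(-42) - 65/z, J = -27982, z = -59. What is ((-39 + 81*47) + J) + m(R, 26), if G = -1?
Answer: -300342493/12390 ≈ -24241.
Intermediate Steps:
R = -108013/12390 (R = -9 + (-13/(-42) - 65/(-59))/5 = -9 + (-13*(-1/42) - 65*(-1/59))/5 = -9 + (13/42 + 65/59)/5 = -9 + (⅕)*(3497/2478) = -9 + 3497/12390 = -108013/12390 ≈ -8.7178)
m(q, l) = -18 + q (m(q, l) = (18 - q)*(-1) = -18 + q)
((-39 + 81*47) + J) + m(R, 26) = ((-39 + 81*47) - 27982) + (-18 - 108013/12390) = ((-39 + 3807) - 27982) - 331033/12390 = (3768 - 27982) - 331033/12390 = -24214 - 331033/12390 = -300342493/12390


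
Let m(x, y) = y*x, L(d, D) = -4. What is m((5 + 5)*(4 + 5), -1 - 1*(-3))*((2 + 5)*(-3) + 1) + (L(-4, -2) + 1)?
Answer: -3603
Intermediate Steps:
m(x, y) = x*y
m((5 + 5)*(4 + 5), -1 - 1*(-3))*((2 + 5)*(-3) + 1) + (L(-4, -2) + 1) = (((5 + 5)*(4 + 5))*(-1 - 1*(-3)))*((2 + 5)*(-3) + 1) + (-4 + 1) = ((10*9)*(-1 + 3))*(7*(-3) + 1) - 3 = (90*2)*(-21 + 1) - 3 = 180*(-20) - 3 = -3600 - 3 = -3603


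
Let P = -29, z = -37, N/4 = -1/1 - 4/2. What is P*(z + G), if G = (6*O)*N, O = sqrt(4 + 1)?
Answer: 1073 + 2088*sqrt(5) ≈ 5741.9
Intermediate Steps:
N = -12 (N = 4*(-1/1 - 4/2) = 4*(-1*1 - 4*1/2) = 4*(-1 - 2) = 4*(-3) = -12)
O = sqrt(5) ≈ 2.2361
G = -72*sqrt(5) (G = (6*sqrt(5))*(-12) = -72*sqrt(5) ≈ -161.00)
P*(z + G) = -29*(-37 - 72*sqrt(5)) = 1073 + 2088*sqrt(5)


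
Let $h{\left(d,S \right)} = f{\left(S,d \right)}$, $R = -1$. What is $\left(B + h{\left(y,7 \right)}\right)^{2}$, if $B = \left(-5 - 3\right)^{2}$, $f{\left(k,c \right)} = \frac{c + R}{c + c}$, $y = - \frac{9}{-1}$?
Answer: $\frac{336400}{81} \approx 4153.1$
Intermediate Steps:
$y = 9$ ($y = \left(-9\right) \left(-1\right) = 9$)
$f{\left(k,c \right)} = \frac{-1 + c}{2 c}$ ($f{\left(k,c \right)} = \frac{c - 1}{c + c} = \frac{-1 + c}{2 c}$)
$h{\left(d,S \right)} = \frac{-1 + d}{2 d}$
$B = 64$ ($B = \left(-8\right)^{2} = 64$)
$\left(B + h{\left(y,7 \right)}\right)^{2} = \left(64 + \frac{-1 + 9}{2 \cdot 9}\right)^{2} = \left(64 + \frac{1}{2} \cdot \frac{1}{9} \cdot 8\right)^{2} = \left(64 + \frac{4}{9}\right)^{2} = \left(\frac{580}{9}\right)^{2} = \frac{336400}{81}$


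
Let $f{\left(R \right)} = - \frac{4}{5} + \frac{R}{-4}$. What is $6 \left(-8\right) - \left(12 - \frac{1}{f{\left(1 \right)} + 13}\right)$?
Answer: $- \frac{14320}{239} \approx -59.916$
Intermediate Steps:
$f{\left(R \right)} = - \frac{4}{5} - \frac{R}{4}$ ($f{\left(R \right)} = \left(-4\right) \frac{1}{5} + R \left(- \frac{1}{4}\right) = - \frac{4}{5} - \frac{R}{4}$)
$6 \left(-8\right) - \left(12 - \frac{1}{f{\left(1 \right)} + 13}\right) = 6 \left(-8\right) - \left(12 - \frac{1}{\left(- \frac{4}{5} - \frac{1}{4}\right) + 13}\right) = -48 - \left(12 - \frac{1}{\left(- \frac{4}{5} - \frac{1}{4}\right) + 13}\right) = -48 - \left(12 - \frac{1}{- \frac{21}{20} + 13}\right) = -48 - \left(12 - \frac{1}{\frac{239}{20}}\right) = -48 + \left(\frac{20}{239} - 12\right) = -48 - \frac{2848}{239} = - \frac{14320}{239}$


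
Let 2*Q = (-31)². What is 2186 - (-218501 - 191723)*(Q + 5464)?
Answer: 2438578754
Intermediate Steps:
Q = 961/2 (Q = (½)*(-31)² = (½)*961 = 961/2 ≈ 480.50)
2186 - (-218501 - 191723)*(Q + 5464) = 2186 - (-218501 - 191723)*(961/2 + 5464) = 2186 - (-410224)*11889/2 = 2186 - 1*(-2438576568) = 2186 + 2438576568 = 2438578754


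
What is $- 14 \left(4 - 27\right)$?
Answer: $322$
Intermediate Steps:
$- 14 \left(4 - 27\right) = \left(-14\right) \left(-23\right) = 322$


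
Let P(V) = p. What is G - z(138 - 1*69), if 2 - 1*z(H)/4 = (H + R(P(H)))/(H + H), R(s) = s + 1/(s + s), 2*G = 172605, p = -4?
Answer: 7939267/92 ≈ 86296.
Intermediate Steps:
G = 172605/2 (G = (½)*172605 = 172605/2 ≈ 86303.)
P(V) = -4
R(s) = s + 1/(2*s)
z(H) = 8 - 2*(-33/8 + H)/H (z(H) = 8 - 4*(H + (-4 + (½)/(-4)))/(H + H) = 8 - 4*(H + (-4 + (½)*(-¼)))/(2*H) = 8 - 4*(H + (-4 - ⅛))*1/(2*H) = 8 - 4*(H - 33/8)*1/(2*H) = 8 - 4*(-33/8 + H)*1/(2*H) = 8 - 2*(-33/8 + H)/H)
G - z(138 - 1*69) = 172605/2 - (6 + 33/(4*(138 - 1*69))) = 172605/2 - (6 + 33/(4*(138 - 69))) = 172605/2 - (6 + (33/4)/69) = 172605/2 - (6 + (33/4)*(1/69)) = 172605/2 - (6 + 11/92) = 172605/2 - 1*563/92 = 172605/2 - 563/92 = 7939267/92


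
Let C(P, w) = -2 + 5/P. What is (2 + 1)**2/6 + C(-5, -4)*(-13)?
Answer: 81/2 ≈ 40.500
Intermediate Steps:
(2 + 1)**2/6 + C(-5, -4)*(-13) = (2 + 1)**2/6 + (-2 + 5/(-5))*(-13) = 3**2*(1/6) + (-2 + 5*(-1/5))*(-13) = 9*(1/6) + (-2 - 1)*(-13) = 3/2 - 3*(-13) = 3/2 + 39 = 81/2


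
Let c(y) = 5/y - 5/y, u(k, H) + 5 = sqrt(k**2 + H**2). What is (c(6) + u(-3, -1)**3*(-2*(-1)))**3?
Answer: -643225000 + 203405000*sqrt(10) ≈ -1912.5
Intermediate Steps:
u(k, H) = -5 + sqrt(H**2 + k**2) (u(k, H) = -5 + sqrt(k**2 + H**2) = -5 + sqrt(H**2 + k**2))
c(y) = 0
(c(6) + u(-3, -1)**3*(-2*(-1)))**3 = (0 + (-5 + sqrt((-1)**2 + (-3)**2))**3*(-2*(-1)))**3 = (0 + (-5 + sqrt(1 + 9))**3*2)**3 = (0 + (-5 + sqrt(10))**3*2)**3 = (0 + 2*(-5 + sqrt(10))**3)**3 = (2*(-5 + sqrt(10))**3)**3 = 8*(-5 + sqrt(10))**9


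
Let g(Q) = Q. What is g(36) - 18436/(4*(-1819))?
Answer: 70093/1819 ≈ 38.534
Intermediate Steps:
g(36) - 18436/(4*(-1819)) = 36 - 18436/(4*(-1819)) = 36 - 18436/(-7276) = 36 - 18436*(-1)/7276 = 36 - 1*(-4609/1819) = 36 + 4609/1819 = 70093/1819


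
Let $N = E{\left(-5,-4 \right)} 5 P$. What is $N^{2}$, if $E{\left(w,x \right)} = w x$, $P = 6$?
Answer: $360000$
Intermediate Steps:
$N = 600$ ($N = \left(-5\right) \left(-4\right) 5 \cdot 6 = 20 \cdot 5 \cdot 6 = 100 \cdot 6 = 600$)
$N^{2} = 600^{2} = 360000$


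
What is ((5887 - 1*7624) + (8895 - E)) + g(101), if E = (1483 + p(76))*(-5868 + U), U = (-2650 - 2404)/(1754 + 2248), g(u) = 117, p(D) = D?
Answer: 18324069080/2001 ≈ 9.1575e+6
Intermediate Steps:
U = -2527/2001 (U = -5054/4002 = -5054*1/4002 = -2527/2001 ≈ -1.2629)
E = -18309511805/2001 (E = (1483 + 76)*(-5868 - 2527/2001) = 1559*(-11744395/2001) = -18309511805/2001 ≈ -9.1502e+6)
((5887 - 1*7624) + (8895 - E)) + g(101) = ((5887 - 1*7624) + (8895 - 1*(-18309511805/2001))) + 117 = ((5887 - 7624) + (8895 + 18309511805/2001)) + 117 = (-1737 + 18327310700/2001) + 117 = 18323834963/2001 + 117 = 18324069080/2001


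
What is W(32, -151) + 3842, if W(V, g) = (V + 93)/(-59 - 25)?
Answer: 322603/84 ≈ 3840.5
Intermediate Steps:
W(V, g) = -31/28 - V/84 (W(V, g) = (93 + V)/(-84) = (93 + V)*(-1/84) = -31/28 - V/84)
W(32, -151) + 3842 = (-31/28 - 1/84*32) + 3842 = (-31/28 - 8/21) + 3842 = -125/84 + 3842 = 322603/84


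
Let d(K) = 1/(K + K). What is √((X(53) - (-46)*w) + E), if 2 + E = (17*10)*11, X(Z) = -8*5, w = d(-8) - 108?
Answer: 17*I*√174/4 ≈ 56.061*I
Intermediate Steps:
d(K) = 1/(2*K)
w = -1729/16 (w = (½)/(-8) - 108 = (½)*(-⅛) - 108 = -1/16 - 108 = -1729/16 ≈ -108.06)
X(Z) = -40
E = 1868 (E = -2 + (17*10)*11 = -2 + 170*11 = -2 + 1870 = 1868)
√((X(53) - (-46)*w) + E) = √((-40 - (-46)*(-1729)/16) + 1868) = √((-40 - 1*39767/8) + 1868) = √((-40 - 39767/8) + 1868) = √(-40087/8 + 1868) = √(-25143/8) = 17*I*√174/4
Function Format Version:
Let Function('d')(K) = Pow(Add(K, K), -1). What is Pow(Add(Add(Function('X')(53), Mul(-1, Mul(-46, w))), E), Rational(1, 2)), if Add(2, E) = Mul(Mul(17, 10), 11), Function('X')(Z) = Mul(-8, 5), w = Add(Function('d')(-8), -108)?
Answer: Mul(Rational(17, 4), I, Pow(174, Rational(1, 2))) ≈ Mul(56.061, I)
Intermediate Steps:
Function('d')(K) = Mul(Rational(1, 2), Pow(K, -1)) (Function('d')(K) = Pow(Mul(2, K), -1) = Mul(Rational(1, 2), Pow(K, -1)))
w = Rational(-1729, 16) (w = Add(Mul(Rational(1, 2), Pow(-8, -1)), -108) = Add(Mul(Rational(1, 2), Rational(-1, 8)), -108) = Add(Rational(-1, 16), -108) = Rational(-1729, 16) ≈ -108.06)
Function('X')(Z) = -40
E = 1868 (E = Add(-2, Mul(Mul(17, 10), 11)) = Add(-2, Mul(170, 11)) = Add(-2, 1870) = 1868)
Pow(Add(Add(Function('X')(53), Mul(-1, Mul(-46, w))), E), Rational(1, 2)) = Pow(Add(Add(-40, Mul(-1, Mul(-46, Rational(-1729, 16)))), 1868), Rational(1, 2)) = Pow(Add(Add(-40, Mul(-1, Rational(39767, 8))), 1868), Rational(1, 2)) = Pow(Add(Add(-40, Rational(-39767, 8)), 1868), Rational(1, 2)) = Pow(Add(Rational(-40087, 8), 1868), Rational(1, 2)) = Pow(Rational(-25143, 8), Rational(1, 2)) = Mul(Rational(17, 4), I, Pow(174, Rational(1, 2)))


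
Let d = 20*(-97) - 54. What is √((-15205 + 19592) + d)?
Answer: √2393 ≈ 48.918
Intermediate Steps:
d = -1994 (d = -1940 - 54 = -1994)
√((-15205 + 19592) + d) = √((-15205 + 19592) - 1994) = √(4387 - 1994) = √2393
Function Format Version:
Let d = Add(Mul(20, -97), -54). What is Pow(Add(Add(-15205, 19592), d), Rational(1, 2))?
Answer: Pow(2393, Rational(1, 2)) ≈ 48.918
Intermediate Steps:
d = -1994 (d = Add(-1940, -54) = -1994)
Pow(Add(Add(-15205, 19592), d), Rational(1, 2)) = Pow(Add(Add(-15205, 19592), -1994), Rational(1, 2)) = Pow(Add(4387, -1994), Rational(1, 2)) = Pow(2393, Rational(1, 2))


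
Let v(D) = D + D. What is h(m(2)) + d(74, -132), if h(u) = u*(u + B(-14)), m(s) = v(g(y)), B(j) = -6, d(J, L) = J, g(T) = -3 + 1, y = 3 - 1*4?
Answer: 114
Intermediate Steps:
y = -1 (y = 3 - 4 = -1)
g(T) = -2
v(D) = 2*D
m(s) = -4 (m(s) = 2*(-2) = -4)
h(u) = u*(-6 + u) (h(u) = u*(u - 6) = u*(-6 + u))
h(m(2)) + d(74, -132) = -4*(-6 - 4) + 74 = -4*(-10) + 74 = 40 + 74 = 114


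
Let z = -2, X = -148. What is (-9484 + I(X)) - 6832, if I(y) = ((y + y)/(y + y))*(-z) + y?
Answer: -16462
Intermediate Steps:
I(y) = 2 + y (I(y) = ((y + y)/(y + y))*(-1*(-2)) + y = ((2*y)/((2*y)))*2 + y = ((2*y)*(1/(2*y)))*2 + y = 1*2 + y = 2 + y)
(-9484 + I(X)) - 6832 = (-9484 + (2 - 148)) - 6832 = (-9484 - 146) - 6832 = -9630 - 6832 = -16462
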